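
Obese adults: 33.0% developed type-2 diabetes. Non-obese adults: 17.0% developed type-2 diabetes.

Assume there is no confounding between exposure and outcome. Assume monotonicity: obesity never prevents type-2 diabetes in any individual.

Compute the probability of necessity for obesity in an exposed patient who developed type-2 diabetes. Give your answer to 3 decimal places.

p₁ = 0.33, p₀ = 0.17.
Under exogeneity and monotonicity, PN = (p₁ − p₀) / p₁.
PN = (0.33 − 0.17) / 0.33 = 0.16 / 0.33 ≈ 0.4848

PN ≈ 0.485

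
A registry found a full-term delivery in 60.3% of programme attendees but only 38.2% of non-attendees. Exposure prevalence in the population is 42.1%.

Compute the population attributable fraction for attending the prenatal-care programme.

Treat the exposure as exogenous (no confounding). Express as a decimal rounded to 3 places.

p₁ = 0.603, p₀ = 0.382.
Overall risk P(Y=1) = π·p₁ + (1−π)·p₀ = 0.421×0.603 + 0.579×0.382 = 0.47504.
Under exogeneity, PAF = [P(Y=1) − p₀] / P(Y=1).
PAF = (0.47504 − 0.382) / 0.47504 ≈ 0.1959

PAF ≈ 0.196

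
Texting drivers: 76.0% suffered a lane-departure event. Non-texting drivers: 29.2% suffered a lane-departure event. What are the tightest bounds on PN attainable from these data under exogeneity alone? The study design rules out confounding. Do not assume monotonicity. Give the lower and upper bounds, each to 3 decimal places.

0.616 ≤ PN ≤ 0.932

p₁ = 0.76, p₀ = 0.292.
Under exogeneity alone the bounds on PN are max{0,(p₁−p₀)/p₁} ≤ PN ≤ min{1,(1−p₀)/p₁}.
  lower = (p₁ − p₀)/p₁ = 0.468 / 0.76 ≈ 0.6158
  upper = min{1, (1 − p₀)/p₁} = 0.708 / 0.76 ≈ 0.9316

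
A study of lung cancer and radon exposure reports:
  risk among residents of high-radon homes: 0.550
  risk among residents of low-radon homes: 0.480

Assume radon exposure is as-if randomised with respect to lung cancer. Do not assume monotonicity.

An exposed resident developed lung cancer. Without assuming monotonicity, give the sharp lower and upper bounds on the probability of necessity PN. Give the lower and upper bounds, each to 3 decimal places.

Let p₁ = 0.55, p₀ = 0.48.
Under exogeneity alone the bounds on PN are max{0,(p₁−p₀)/p₁} ≤ PN ≤ min{1,(1−p₀)/p₁}.
  lower = (p₁ − p₀)/p₁ = 0.07 / 0.55 ≈ 0.1273
  upper = min{1, (1 − p₀)/p₁} = 0.52 / 0.55 ≈ 0.9455

0.127 ≤ PN ≤ 0.945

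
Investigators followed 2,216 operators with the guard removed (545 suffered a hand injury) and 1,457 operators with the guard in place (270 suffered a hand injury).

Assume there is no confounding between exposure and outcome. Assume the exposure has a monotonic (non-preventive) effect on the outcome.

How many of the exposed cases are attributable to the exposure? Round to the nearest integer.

about 134 cases

p₁ = P(outcome | exposed) = 545/2216 = 0.24594
p₀ = P(outcome | unexposed) = 270/1457 = 0.18531
PN = (p₁ − p₀)/p₁ = (0.24594 − 0.18531) / 0.24594 ≈ 0.24651.
Attributable cases ≈ PN × (exposed cases) = 0.24651 × 545 ≈ 134.35.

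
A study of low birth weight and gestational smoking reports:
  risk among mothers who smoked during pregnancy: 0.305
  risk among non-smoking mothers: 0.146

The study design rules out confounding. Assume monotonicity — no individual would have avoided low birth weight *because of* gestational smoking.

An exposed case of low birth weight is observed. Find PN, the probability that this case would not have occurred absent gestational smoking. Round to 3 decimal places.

PN ≈ 0.521

Let p₁ = 0.305, p₀ = 0.146.
Under exogeneity and monotonicity, PN = (p₁ − p₀) / p₁.
PN = (0.305 − 0.146) / 0.305 = 0.159 / 0.305 ≈ 0.5213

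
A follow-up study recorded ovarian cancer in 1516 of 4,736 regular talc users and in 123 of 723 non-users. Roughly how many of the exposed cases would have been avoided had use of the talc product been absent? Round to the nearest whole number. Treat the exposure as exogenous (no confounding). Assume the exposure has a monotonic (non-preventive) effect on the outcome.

about 710 cases

p₁ = P(outcome | exposed) = 1516/4736 = 0.3201
p₀ = P(outcome | unexposed) = 123/723 = 0.17012
PN = (p₁ − p₀)/p₁ = (0.3201 − 0.17012) / 0.3201 ≈ 0.46853.
Attributable cases ≈ PN × (exposed cases) = 0.46853 × 1516 ≈ 710.29.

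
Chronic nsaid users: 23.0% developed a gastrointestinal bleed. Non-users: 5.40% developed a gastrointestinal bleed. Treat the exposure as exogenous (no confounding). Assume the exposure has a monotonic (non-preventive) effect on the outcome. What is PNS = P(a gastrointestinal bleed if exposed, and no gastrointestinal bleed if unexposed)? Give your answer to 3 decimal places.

PNS ≈ 0.176

p₁ = 0.23, p₀ = 0.054.
Under exogeneity and monotonicity, PNS = p₁ − p₀.
PNS = 0.23 − 0.054 = 0.176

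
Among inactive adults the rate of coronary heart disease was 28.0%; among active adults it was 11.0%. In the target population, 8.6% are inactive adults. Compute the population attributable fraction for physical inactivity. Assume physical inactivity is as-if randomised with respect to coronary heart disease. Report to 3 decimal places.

p₁ = 0.28, p₀ = 0.11.
Overall risk P(Y=1) = π·p₁ + (1−π)·p₀ = 0.086×0.28 + 0.914×0.11 = 0.12462.
Under exogeneity, PAF = [P(Y=1) − p₀] / P(Y=1).
PAF = (0.12462 − 0.11) / 0.12462 ≈ 0.1173

PAF ≈ 0.117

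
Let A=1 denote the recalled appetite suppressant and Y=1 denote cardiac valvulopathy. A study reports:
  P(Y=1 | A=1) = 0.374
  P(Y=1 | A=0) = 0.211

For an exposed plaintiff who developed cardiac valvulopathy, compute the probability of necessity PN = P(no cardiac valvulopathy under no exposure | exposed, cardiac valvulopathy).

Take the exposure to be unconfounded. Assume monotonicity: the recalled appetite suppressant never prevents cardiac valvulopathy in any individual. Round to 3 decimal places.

Let p₁ = 0.374, p₀ = 0.211.
Under exogeneity and monotonicity, PN = (p₁ − p₀) / p₁.
PN = (0.374 − 0.211) / 0.374 = 0.163 / 0.374 ≈ 0.4358

PN ≈ 0.436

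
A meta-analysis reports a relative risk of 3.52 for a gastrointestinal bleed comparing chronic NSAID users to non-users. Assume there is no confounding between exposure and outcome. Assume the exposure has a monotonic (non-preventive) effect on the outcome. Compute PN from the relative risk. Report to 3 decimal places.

Under exogeneity and monotonicity, PN = (RR − 1) / RR = 1 − 1/RR.
PN = (3.52 − 1) / 3.52 = 2.52 / 3.52 ≈ 0.7159

PN ≈ 0.716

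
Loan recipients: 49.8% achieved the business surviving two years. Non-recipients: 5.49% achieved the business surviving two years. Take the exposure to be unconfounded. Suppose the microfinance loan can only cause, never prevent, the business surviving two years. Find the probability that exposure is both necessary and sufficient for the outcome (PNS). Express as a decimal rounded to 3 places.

PNS ≈ 0.443

p₁ = 0.498, p₀ = 0.0549.
Under exogeneity and monotonicity, PNS = p₁ − p₀.
PNS = 0.498 − 0.0549 = 0.4431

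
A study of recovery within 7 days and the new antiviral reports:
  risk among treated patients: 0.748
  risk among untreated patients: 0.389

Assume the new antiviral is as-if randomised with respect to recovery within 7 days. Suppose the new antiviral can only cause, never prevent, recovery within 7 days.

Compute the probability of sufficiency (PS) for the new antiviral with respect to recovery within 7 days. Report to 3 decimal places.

Let p₁ = 0.748, p₀ = 0.389.
Under exogeneity and monotonicity, PS = (p₁ − p₀) / (1 − p₀).
PS = (0.748 − 0.389) / (1 − 0.389) = 0.359 / 0.611 ≈ 0.5876

PS ≈ 0.588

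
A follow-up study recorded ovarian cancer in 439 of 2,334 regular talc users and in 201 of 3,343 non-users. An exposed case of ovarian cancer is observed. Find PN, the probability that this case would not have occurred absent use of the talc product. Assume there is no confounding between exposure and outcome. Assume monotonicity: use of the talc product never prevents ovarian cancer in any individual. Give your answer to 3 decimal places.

PN ≈ 0.680

p₁ = P(outcome | exposed) = 439/2334 = 0.18809
p₀ = P(outcome | unexposed) = 201/3343 = 0.060126
Under exogeneity and monotonicity, PN = (p₁ − p₀) / p₁.
PN = (0.18809 − 0.060126) / 0.18809 = 0.12796 / 0.18809 ≈ 0.6803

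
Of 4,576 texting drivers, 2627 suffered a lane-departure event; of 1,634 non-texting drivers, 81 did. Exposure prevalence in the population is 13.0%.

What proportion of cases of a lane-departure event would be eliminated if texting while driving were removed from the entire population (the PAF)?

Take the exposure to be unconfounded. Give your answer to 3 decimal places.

PAF ≈ 0.579

p₁ = P(outcome | exposed) = 2627/4576 = 0.57408
p₀ = P(outcome | unexposed) = 81/1634 = 0.049572
Overall risk P(Y=1) = π·p₁ + (1−π)·p₀ = 0.13×0.57408 + 0.87×0.049572 = 0.11776.
Under exogeneity, PAF = [P(Y=1) − p₀] / P(Y=1).
PAF = (0.11776 − 0.049572) / 0.11776 ≈ 0.5790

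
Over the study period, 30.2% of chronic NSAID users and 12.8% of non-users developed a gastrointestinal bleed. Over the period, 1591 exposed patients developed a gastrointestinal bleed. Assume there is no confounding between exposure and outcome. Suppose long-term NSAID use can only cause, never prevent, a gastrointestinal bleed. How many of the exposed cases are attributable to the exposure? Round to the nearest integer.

p₁ = 0.302, p₀ = 0.128.
PN = (p₁ − p₀)/p₁ = (0.302 − 0.128) / 0.302 ≈ 0.57616.
Attributable cases ≈ PN × (exposed cases) = 0.57616 × 1591 ≈ 916.67.

about 917 cases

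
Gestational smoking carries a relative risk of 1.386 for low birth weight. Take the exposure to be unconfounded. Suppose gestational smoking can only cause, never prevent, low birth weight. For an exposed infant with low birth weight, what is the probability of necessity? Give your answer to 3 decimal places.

Under exogeneity and monotonicity, PN = (RR − 1) / RR = 1 − 1/RR.
PN = (1.386 − 1) / 1.386 = 0.386 / 1.386 ≈ 0.2785

PN ≈ 0.278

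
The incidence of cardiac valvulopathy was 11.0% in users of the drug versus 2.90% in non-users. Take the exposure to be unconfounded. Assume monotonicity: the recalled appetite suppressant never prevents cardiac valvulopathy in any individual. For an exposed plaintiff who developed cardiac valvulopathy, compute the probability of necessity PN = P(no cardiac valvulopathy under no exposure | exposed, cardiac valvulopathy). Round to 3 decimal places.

PN ≈ 0.736

p₁ = 0.11, p₀ = 0.029.
Under exogeneity and monotonicity, PN = (p₁ − p₀) / p₁.
PN = (0.11 − 0.029) / 0.11 = 0.081 / 0.11 ≈ 0.7364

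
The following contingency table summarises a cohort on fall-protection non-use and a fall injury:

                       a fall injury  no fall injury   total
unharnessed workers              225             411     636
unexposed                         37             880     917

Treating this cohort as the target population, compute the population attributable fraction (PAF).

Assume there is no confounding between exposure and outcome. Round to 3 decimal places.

PAF ≈ 0.761

p₁ = P(outcome | exposed) = 225/636 = 0.35377
p₀ = P(outcome | unexposed) = 37/917 = 0.040349
Exposure prevalence π = 636/1553 = 0.40953; overall risk P(Y=1) = 0.16871.
Under exogeneity, PAF = [P(Y=1) − p₀]/P(Y=1).
PAF = (0.16871 − 0.040349) / 0.16871 ≈ 0.7608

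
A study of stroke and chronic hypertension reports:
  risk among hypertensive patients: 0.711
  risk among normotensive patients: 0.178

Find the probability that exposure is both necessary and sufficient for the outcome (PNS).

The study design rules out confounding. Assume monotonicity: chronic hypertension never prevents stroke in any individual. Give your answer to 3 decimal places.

PNS ≈ 0.533

Let p₁ = 0.711, p₀ = 0.178.
Under exogeneity and monotonicity, PNS = p₁ − p₀.
PNS = 0.711 − 0.178 = 0.533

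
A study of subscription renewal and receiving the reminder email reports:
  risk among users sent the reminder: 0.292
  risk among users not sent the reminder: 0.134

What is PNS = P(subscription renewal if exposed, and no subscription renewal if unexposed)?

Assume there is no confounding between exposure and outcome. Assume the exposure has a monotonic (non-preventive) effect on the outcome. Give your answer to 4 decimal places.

Let p₁ = 0.292, p₀ = 0.134.
Under exogeneity and monotonicity, PNS = p₁ − p₀.
PNS = 0.292 − 0.134 = 0.158

PNS ≈ 0.1580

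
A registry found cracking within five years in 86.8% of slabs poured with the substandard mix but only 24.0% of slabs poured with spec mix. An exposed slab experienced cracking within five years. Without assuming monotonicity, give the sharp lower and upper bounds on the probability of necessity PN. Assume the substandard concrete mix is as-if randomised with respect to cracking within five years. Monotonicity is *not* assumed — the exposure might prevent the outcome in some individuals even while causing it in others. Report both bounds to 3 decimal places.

p₁ = 0.868, p₀ = 0.24.
Under exogeneity alone the bounds on PN are max{0,(p₁−p₀)/p₁} ≤ PN ≤ min{1,(1−p₀)/p₁}.
  lower = (p₁ − p₀)/p₁ = 0.628 / 0.868 ≈ 0.7235
  upper = min{1, (1 − p₀)/p₁} = 0.76 / 0.868 ≈ 0.8756

0.724 ≤ PN ≤ 0.876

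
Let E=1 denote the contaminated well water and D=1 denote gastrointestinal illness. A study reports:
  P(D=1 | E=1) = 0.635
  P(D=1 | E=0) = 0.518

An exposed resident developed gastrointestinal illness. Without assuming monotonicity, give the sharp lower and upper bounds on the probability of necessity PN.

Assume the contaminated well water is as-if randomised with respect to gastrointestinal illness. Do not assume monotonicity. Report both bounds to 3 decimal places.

Let p₁ = 0.635, p₀ = 0.518.
Under exogeneity alone the bounds on PN are max{0,(p₁−p₀)/p₁} ≤ PN ≤ min{1,(1−p₀)/p₁}.
  lower = (p₁ − p₀)/p₁ = 0.117 / 0.635 ≈ 0.1843
  upper = min{1, (1 − p₀)/p₁} = 0.482 / 0.635 ≈ 0.7591

0.184 ≤ PN ≤ 0.759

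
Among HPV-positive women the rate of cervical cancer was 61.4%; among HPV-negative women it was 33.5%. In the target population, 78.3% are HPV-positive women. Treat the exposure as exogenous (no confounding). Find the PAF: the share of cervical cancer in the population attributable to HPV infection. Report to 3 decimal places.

p₁ = 0.614, p₀ = 0.335.
Overall risk P(Y=1) = π·p₁ + (1−π)·p₀ = 0.783×0.614 + 0.217×0.335 = 0.55346.
Under exogeneity, PAF = [P(Y=1) − p₀] / P(Y=1).
PAF = (0.55346 − 0.335) / 0.55346 ≈ 0.3947

PAF ≈ 0.395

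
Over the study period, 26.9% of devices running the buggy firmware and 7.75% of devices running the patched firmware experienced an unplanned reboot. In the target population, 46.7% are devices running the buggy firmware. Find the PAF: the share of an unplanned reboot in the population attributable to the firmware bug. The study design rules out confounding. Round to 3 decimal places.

p₁ = 0.269, p₀ = 0.0775.
Overall risk P(Y=1) = π·p₁ + (1−π)·p₀ = 0.467×0.269 + 0.533×0.0775 = 0.16693.
Under exogeneity, PAF = [P(Y=1) − p₀] / P(Y=1).
PAF = (0.16693 − 0.0775) / 0.16693 ≈ 0.5357

PAF ≈ 0.536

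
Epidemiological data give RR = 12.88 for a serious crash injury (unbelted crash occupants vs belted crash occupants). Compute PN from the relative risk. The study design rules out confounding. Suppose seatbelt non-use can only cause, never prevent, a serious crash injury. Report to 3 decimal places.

Under exogeneity and monotonicity, PN = (RR − 1) / RR = 1 − 1/RR.
PN = (12.88 − 1) / 12.88 = 11.88 / 12.88 ≈ 0.9224

PN ≈ 0.922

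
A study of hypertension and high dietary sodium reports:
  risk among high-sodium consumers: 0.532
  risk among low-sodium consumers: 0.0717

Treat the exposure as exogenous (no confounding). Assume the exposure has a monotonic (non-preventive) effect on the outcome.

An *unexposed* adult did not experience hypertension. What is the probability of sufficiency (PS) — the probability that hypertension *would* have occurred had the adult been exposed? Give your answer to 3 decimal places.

PS ≈ 0.496

Let p₁ = 0.532, p₀ = 0.0717.
Under exogeneity and monotonicity, PS = (p₁ − p₀) / (1 − p₀).
PS = (0.532 − 0.0717) / (1 − 0.0717) = 0.4603 / 0.9283 ≈ 0.4959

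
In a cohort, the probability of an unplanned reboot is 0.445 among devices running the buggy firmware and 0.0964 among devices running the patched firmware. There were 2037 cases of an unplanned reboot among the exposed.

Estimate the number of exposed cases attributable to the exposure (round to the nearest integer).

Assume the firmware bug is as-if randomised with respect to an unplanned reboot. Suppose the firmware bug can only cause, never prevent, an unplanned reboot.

Let p₁ = 0.445, p₀ = 0.0964.
PN = (p₁ − p₀)/p₁ = (0.445 − 0.0964) / 0.445 ≈ 0.78337.
Attributable cases ≈ PN × (exposed cases) = 0.78337 × 2037 ≈ 1595.73.

about 1596 cases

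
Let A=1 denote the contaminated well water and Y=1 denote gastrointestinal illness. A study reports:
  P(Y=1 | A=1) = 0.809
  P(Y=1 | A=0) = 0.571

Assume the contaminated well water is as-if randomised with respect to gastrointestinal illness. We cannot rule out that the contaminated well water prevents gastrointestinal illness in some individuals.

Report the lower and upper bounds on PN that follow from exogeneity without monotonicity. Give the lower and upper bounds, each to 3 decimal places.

Let p₁ = 0.809, p₀ = 0.571.
Under exogeneity alone the bounds on PN are max{0,(p₁−p₀)/p₁} ≤ PN ≤ min{1,(1−p₀)/p₁}.
  lower = (p₁ − p₀)/p₁ = 0.238 / 0.809 ≈ 0.2942
  upper = min{1, (1 − p₀)/p₁} = 0.429 / 0.809 ≈ 0.5303

0.294 ≤ PN ≤ 0.530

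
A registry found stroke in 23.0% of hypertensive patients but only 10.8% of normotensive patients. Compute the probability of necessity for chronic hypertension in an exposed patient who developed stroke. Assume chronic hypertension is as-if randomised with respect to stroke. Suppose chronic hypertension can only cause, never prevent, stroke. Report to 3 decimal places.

p₁ = 0.23, p₀ = 0.108.
Under exogeneity and monotonicity, PN = (p₁ − p₀) / p₁.
PN = (0.23 − 0.108) / 0.23 = 0.122 / 0.23 ≈ 0.5304

PN ≈ 0.530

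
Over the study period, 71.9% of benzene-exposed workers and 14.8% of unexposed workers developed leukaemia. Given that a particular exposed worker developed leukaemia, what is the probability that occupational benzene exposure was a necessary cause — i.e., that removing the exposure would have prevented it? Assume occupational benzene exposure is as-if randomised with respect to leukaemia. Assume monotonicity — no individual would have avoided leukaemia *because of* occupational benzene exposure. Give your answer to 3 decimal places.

p₁ = 0.719, p₀ = 0.148.
Under exogeneity and monotonicity, PN = (p₁ − p₀) / p₁.
PN = (0.719 − 0.148) / 0.719 = 0.571 / 0.719 ≈ 0.7942

PN ≈ 0.794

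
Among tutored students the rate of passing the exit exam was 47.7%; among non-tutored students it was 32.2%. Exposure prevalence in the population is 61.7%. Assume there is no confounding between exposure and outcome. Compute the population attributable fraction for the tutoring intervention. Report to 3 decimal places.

p₁ = 0.477, p₀ = 0.322.
Overall risk P(Y=1) = π·p₁ + (1−π)·p₀ = 0.617×0.477 + 0.383×0.322 = 0.41764.
Under exogeneity, PAF = [P(Y=1) − p₀] / P(Y=1).
PAF = (0.41764 − 0.322) / 0.41764 ≈ 0.2290

PAF ≈ 0.229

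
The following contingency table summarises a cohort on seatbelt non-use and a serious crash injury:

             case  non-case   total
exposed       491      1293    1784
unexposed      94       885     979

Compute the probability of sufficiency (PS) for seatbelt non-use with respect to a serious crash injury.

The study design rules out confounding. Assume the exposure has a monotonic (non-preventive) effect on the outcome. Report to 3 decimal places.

PS ≈ 0.198

p₁ = P(outcome | exposed) = 491/1784 = 0.27522
p₀ = P(outcome | unexposed) = 94/979 = 0.096016
Under exogeneity and monotonicity, PS = (p₁ − p₀)/(1 − p₀).
PS = (0.27522 − 0.096016) / 0.90398 ≈ 0.1982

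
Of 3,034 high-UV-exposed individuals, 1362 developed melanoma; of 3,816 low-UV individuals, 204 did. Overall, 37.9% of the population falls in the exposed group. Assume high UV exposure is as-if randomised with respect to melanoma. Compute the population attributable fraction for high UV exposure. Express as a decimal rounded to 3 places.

PAF ≈ 0.737

p₁ = P(outcome | exposed) = 1362/3034 = 0.44891
p₀ = P(outcome | unexposed) = 204/3816 = 0.053459
Overall risk P(Y=1) = π·p₁ + (1−π)·p₀ = 0.379×0.44891 + 0.621×0.053459 = 0.20334.
Under exogeneity, PAF = [P(Y=1) − p₀] / P(Y=1).
PAF = (0.20334 − 0.053459) / 0.20334 ≈ 0.7371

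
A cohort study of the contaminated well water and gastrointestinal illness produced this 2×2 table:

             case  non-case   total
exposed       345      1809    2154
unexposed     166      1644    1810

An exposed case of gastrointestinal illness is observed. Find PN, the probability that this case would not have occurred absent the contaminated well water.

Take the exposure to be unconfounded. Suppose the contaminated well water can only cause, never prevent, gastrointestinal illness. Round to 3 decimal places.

PN ≈ 0.427

p₁ = P(outcome | exposed) = 345/2154 = 0.16017
p₀ = P(outcome | unexposed) = 166/1810 = 0.091713
Under exogeneity and monotonicity, PN = (p₁ − p₀)/p₁.
PN = (0.16017 − 0.091713) / 0.16017 ≈ 0.4274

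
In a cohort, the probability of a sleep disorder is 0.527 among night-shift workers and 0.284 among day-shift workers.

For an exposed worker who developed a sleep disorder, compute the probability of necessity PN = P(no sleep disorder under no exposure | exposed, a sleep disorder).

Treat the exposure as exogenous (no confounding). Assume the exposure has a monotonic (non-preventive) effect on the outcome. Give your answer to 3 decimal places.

Let p₁ = 0.527, p₀ = 0.284.
Under exogeneity and monotonicity, PN = (p₁ − p₀) / p₁.
PN = (0.527 − 0.284) / 0.527 = 0.243 / 0.527 ≈ 0.4611

PN ≈ 0.461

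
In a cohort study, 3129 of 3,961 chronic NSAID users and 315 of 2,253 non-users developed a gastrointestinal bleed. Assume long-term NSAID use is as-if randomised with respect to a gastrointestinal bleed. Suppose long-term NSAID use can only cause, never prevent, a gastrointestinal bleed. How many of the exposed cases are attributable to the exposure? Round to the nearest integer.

p₁ = P(outcome | exposed) = 3129/3961 = 0.78995
p₀ = P(outcome | unexposed) = 315/2253 = 0.13981
PN = (p₁ − p₀)/p₁ = (0.78995 − 0.13981) / 0.78995 ≈ 0.82301.
Attributable cases ≈ PN × (exposed cases) = 0.82301 × 3129 ≈ 2575.20.

about 2575 cases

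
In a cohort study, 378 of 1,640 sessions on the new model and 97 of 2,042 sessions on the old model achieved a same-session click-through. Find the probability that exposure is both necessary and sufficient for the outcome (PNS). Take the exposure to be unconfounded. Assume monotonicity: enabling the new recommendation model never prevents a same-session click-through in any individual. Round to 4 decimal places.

p₁ = P(outcome | exposed) = 378/1640 = 0.23049
p₀ = P(outcome | unexposed) = 97/2042 = 0.047502
Under exogeneity and monotonicity, PNS = p₁ − p₀.
PNS = 0.23049 − 0.047502 = 0.18299

PNS ≈ 0.1830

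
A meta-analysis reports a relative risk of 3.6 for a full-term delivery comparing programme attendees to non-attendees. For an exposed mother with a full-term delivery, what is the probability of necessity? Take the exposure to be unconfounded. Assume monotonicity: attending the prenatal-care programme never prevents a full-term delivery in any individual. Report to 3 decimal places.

PN ≈ 0.722

Under exogeneity and monotonicity, PN = (RR − 1) / RR = 1 − 1/RR.
PN = (3.6 − 1) / 3.6 = 2.6 / 3.6 ≈ 0.7222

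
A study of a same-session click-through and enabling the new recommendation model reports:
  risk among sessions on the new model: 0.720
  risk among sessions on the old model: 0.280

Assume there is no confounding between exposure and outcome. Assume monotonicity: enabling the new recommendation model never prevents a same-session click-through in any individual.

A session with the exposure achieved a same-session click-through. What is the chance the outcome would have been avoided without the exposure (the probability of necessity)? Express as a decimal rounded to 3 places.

Let p₁ = 0.72, p₀ = 0.28.
Under exogeneity and monotonicity, PN = (p₁ − p₀) / p₁.
PN = (0.72 − 0.28) / 0.72 = 0.44 / 0.72 ≈ 0.6111

PN ≈ 0.611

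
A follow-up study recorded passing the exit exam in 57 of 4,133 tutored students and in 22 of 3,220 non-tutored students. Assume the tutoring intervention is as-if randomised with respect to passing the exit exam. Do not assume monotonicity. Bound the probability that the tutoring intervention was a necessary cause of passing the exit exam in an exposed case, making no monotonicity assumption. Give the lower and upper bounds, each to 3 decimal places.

p₁ = P(outcome | exposed) = 57/4133 = 0.013791
p₀ = P(outcome | unexposed) = 22/3220 = 0.0068323
Under exogeneity alone the bounds on PN are max{0,(p₁−p₀)/p₁} ≤ PN ≤ min{1,(1−p₀)/p₁}.
  lower = (p₁ − p₀)/p₁ = 0.0069591 / 0.013791 ≈ 0.5046
  upper = min{1, (1 − p₀)/p₁} = 0.99317 / 0.013791 ≈ 72.0134 → capped at 1

0.505 ≤ PN ≤ 1.000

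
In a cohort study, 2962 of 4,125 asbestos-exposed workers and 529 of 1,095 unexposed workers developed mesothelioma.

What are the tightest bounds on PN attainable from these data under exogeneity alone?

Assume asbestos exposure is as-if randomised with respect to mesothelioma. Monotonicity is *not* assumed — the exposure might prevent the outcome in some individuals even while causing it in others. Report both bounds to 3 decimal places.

p₁ = P(outcome | exposed) = 2962/4125 = 0.71806
p₀ = P(outcome | unexposed) = 529/1095 = 0.48311
Under exogeneity alone the bounds on PN are max{0,(p₁−p₀)/p₁} ≤ PN ≤ min{1,(1−p₀)/p₁}.
  lower = (p₁ − p₀)/p₁ = 0.23496 / 0.71806 ≈ 0.3272
  upper = min{1, (1 − p₀)/p₁} = 0.51689 / 0.71806 ≈ 0.7198

0.327 ≤ PN ≤ 0.720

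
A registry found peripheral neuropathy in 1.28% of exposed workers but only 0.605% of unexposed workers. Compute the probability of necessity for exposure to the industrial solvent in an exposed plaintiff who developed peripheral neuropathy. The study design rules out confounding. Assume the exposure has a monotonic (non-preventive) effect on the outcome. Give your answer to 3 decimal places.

PN ≈ 0.527

p₁ = 0.0128, p₀ = 0.00605.
Under exogeneity and monotonicity, PN = (p₁ − p₀) / p₁.
PN = (0.0128 − 0.00605) / 0.0128 = 0.00675 / 0.0128 ≈ 0.5273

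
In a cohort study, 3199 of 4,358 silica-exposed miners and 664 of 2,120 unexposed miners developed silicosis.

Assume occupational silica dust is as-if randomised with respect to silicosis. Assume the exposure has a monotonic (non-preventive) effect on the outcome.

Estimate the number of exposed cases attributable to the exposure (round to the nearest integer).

p₁ = P(outcome | exposed) = 3199/4358 = 0.73405
p₀ = P(outcome | unexposed) = 664/2120 = 0.31321
PN = (p₁ − p₀)/p₁ = (0.73405 − 0.31321) / 0.73405 ≈ 0.57332.
Attributable cases ≈ PN × (exposed cases) = 0.57332 × 3199 ≈ 1834.04.

about 1834 cases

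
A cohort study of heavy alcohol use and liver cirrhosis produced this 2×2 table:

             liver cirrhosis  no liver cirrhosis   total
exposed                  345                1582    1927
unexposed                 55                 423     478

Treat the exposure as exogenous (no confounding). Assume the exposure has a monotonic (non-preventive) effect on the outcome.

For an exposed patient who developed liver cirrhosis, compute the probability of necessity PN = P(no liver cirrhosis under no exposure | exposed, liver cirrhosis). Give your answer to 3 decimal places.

p₁ = P(outcome | exposed) = 345/1927 = 0.17903
p₀ = P(outcome | unexposed) = 55/478 = 0.11506
Under exogeneity and monotonicity, PN = (p₁ − p₀)/p₁.
PN = (0.17903 − 0.11506) / 0.17903 ≈ 0.3573

PN ≈ 0.357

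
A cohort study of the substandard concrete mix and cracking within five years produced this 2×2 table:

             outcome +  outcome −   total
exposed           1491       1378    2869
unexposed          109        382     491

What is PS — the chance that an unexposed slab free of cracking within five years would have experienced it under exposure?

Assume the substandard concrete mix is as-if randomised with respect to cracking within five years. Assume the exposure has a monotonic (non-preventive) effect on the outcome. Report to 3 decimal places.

PS ≈ 0.383

p₁ = P(outcome | exposed) = 1491/2869 = 0.51969
p₀ = P(outcome | unexposed) = 109/491 = 0.222
Under exogeneity and monotonicity, PS = (p₁ − p₀)/(1 − p₀).
PS = (0.51969 − 0.222) / 0.778 ≈ 0.3826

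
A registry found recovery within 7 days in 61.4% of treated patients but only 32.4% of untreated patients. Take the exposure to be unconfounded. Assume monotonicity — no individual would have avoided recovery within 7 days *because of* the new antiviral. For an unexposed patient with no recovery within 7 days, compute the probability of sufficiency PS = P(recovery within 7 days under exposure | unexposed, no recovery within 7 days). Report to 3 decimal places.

p₁ = 0.614, p₀ = 0.324.
Under exogeneity and monotonicity, PS = (p₁ − p₀) / (1 − p₀).
PS = (0.614 − 0.324) / (1 − 0.324) = 0.29 / 0.676 ≈ 0.4290

PS ≈ 0.429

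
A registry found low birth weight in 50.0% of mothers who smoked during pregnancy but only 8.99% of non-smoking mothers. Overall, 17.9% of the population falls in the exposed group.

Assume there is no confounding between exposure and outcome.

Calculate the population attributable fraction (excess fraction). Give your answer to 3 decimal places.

p₁ = 0.5, p₀ = 0.0899.
Overall risk P(Y=1) = π·p₁ + (1−π)·p₀ = 0.179×0.5 + 0.821×0.0899 = 0.16331.
Under exogeneity, PAF = [P(Y=1) − p₀] / P(Y=1).
PAF = (0.16331 − 0.0899) / 0.16331 ≈ 0.4495

PAF ≈ 0.450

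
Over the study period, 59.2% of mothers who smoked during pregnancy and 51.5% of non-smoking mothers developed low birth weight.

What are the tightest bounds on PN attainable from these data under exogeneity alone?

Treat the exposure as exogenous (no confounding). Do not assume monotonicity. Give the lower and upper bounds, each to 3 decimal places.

0.130 ≤ PN ≤ 0.819

p₁ = 0.592, p₀ = 0.515.
Under exogeneity alone the bounds on PN are max{0,(p₁−p₀)/p₁} ≤ PN ≤ min{1,(1−p₀)/p₁}.
  lower = (p₁ − p₀)/p₁ = 0.077 / 0.592 ≈ 0.1301
  upper = min{1, (1 − p₀)/p₁} = 0.485 / 0.592 ≈ 0.8193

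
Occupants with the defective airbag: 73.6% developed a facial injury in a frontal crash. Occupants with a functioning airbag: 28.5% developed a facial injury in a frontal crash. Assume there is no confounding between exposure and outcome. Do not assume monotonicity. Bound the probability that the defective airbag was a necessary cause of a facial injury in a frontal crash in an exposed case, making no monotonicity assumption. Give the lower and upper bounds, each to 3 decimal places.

0.613 ≤ PN ≤ 0.971

p₁ = 0.736, p₀ = 0.285.
Under exogeneity alone the bounds on PN are max{0,(p₁−p₀)/p₁} ≤ PN ≤ min{1,(1−p₀)/p₁}.
  lower = (p₁ − p₀)/p₁ = 0.451 / 0.736 ≈ 0.6128
  upper = min{1, (1 − p₀)/p₁} = 0.715 / 0.736 ≈ 0.9715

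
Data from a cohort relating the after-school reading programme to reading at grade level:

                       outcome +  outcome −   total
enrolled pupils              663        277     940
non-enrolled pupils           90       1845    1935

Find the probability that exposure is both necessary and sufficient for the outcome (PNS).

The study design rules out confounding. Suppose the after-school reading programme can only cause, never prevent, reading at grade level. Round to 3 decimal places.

PNS ≈ 0.659

p₁ = P(outcome | exposed) = 663/940 = 0.70532
p₀ = P(outcome | unexposed) = 90/1935 = 0.046512
Under exogeneity and monotonicity, PNS = p₁ − p₀.
PNS = 0.70532 − 0.046512 = 0.65881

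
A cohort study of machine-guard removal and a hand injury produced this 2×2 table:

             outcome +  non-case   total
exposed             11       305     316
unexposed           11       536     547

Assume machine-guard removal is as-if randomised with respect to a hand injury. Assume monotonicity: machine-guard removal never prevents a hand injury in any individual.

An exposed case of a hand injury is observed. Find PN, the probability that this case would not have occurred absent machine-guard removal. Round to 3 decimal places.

p₁ = P(outcome | exposed) = 11/316 = 0.03481
p₀ = P(outcome | unexposed) = 11/547 = 0.02011
Under exogeneity and monotonicity, PN = (p₁ − p₀) / p₁.
PN = (0.03481 − 0.02011) / 0.03481 = 0.0147 / 0.03481 ≈ 0.4223

PN ≈ 0.422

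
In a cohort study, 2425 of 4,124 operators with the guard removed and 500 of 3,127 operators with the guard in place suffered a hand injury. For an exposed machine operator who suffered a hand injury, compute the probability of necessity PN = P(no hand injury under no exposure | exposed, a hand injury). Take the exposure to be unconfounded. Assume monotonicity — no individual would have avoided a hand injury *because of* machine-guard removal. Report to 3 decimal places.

PN ≈ 0.728

p₁ = P(outcome | exposed) = 2425/4124 = 0.58802
p₀ = P(outcome | unexposed) = 500/3127 = 0.1599
Under exogeneity and monotonicity, PN = (p₁ − p₀) / p₁.
PN = (0.58802 − 0.1599) / 0.58802 = 0.42812 / 0.58802 ≈ 0.7281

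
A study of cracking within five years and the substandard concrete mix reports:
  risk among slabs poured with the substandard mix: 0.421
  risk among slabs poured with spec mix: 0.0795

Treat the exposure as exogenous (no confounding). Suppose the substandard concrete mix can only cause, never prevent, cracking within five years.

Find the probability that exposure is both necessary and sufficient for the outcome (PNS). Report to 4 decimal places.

PNS ≈ 0.3415

Let p₁ = 0.421, p₀ = 0.0795.
Under exogeneity and monotonicity, PNS = p₁ − p₀.
PNS = 0.421 − 0.0795 = 0.3415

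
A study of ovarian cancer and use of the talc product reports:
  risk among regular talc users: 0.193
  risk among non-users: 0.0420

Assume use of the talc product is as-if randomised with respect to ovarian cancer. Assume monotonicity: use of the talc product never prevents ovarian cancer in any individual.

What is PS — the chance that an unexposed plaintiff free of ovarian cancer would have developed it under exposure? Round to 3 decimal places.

PS ≈ 0.158

Let p₁ = 0.193, p₀ = 0.042.
Under exogeneity and monotonicity, PS = (p₁ − p₀) / (1 − p₀).
PS = (0.193 − 0.042) / (1 − 0.042) = 0.151 / 0.958 ≈ 0.1576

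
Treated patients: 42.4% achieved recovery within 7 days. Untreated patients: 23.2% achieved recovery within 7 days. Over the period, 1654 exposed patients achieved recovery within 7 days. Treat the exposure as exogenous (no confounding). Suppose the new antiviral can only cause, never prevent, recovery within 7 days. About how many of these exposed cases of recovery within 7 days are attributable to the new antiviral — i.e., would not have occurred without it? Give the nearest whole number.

p₁ = 0.424, p₀ = 0.232.
PN = (p₁ − p₀)/p₁ = (0.424 − 0.232) / 0.424 ≈ 0.45283.
Attributable cases ≈ PN × (exposed cases) = 0.45283 × 1654 ≈ 748.98.

about 749 cases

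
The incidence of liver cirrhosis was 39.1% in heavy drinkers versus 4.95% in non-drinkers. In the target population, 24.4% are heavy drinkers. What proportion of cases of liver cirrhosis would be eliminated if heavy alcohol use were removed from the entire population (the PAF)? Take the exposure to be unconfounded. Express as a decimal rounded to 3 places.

p₁ = 0.391, p₀ = 0.0495.
Overall risk P(Y=1) = π·p₁ + (1−π)·p₀ = 0.244×0.391 + 0.756×0.0495 = 0.13283.
Under exogeneity, PAF = [P(Y=1) − p₀] / P(Y=1).
PAF = (0.13283 − 0.0495) / 0.13283 ≈ 0.6273

PAF ≈ 0.627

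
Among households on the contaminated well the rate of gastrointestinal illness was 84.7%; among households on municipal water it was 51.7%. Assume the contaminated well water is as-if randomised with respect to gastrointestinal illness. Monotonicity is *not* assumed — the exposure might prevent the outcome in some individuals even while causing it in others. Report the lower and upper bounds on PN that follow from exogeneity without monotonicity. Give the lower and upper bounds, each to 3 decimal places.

0.390 ≤ PN ≤ 0.570

p₁ = 0.847, p₀ = 0.517.
Under exogeneity alone the bounds on PN are max{0,(p₁−p₀)/p₁} ≤ PN ≤ min{1,(1−p₀)/p₁}.
  lower = (p₁ − p₀)/p₁ = 0.33 / 0.847 ≈ 0.3896
  upper = min{1, (1 − p₀)/p₁} = 0.483 / 0.847 ≈ 0.5702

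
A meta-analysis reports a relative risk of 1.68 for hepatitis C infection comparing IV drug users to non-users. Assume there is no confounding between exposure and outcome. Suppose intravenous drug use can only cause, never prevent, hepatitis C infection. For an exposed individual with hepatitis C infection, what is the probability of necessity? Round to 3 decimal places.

Under exogeneity and monotonicity, PN = (RR − 1) / RR = 1 − 1/RR.
PN = (1.68 − 1) / 1.68 = 0.68 / 1.68 ≈ 0.4048

PN ≈ 0.405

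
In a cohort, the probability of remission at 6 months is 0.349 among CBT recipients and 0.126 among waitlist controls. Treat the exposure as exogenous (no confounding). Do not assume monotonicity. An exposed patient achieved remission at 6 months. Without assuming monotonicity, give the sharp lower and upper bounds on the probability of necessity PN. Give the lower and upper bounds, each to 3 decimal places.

0.639 ≤ PN ≤ 1.000

Let p₁ = 0.349, p₀ = 0.126.
Under exogeneity alone the bounds on PN are max{0,(p₁−p₀)/p₁} ≤ PN ≤ min{1,(1−p₀)/p₁}.
  lower = (p₁ − p₀)/p₁ = 0.223 / 0.349 ≈ 0.6390
  upper = min{1, (1 − p₀)/p₁} = 0.874 / 0.349 ≈ 2.5043 → capped at 1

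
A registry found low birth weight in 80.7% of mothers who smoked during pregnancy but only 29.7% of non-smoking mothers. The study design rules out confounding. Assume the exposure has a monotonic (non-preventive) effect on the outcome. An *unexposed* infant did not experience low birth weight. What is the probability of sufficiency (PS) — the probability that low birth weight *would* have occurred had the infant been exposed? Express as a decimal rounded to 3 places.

PS ≈ 0.725

p₁ = 0.807, p₀ = 0.297.
Under exogeneity and monotonicity, PS = (p₁ − p₀) / (1 − p₀).
PS = (0.807 − 0.297) / (1 − 0.297) = 0.51 / 0.703 ≈ 0.7255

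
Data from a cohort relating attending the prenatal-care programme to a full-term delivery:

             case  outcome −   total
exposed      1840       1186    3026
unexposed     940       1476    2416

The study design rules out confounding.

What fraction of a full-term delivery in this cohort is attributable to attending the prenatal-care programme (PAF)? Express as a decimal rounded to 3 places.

p₁ = P(outcome | exposed) = 1840/3026 = 0.60806
p₀ = P(outcome | unexposed) = 940/2416 = 0.38907
Exposure prevalence π = 3026/5442 = 0.55605; overall risk P(Y=1) = 0.51084.
Under exogeneity, PAF = [P(Y=1) − p₀]/P(Y=1).
PAF = (0.51084 − 0.38907) / 0.51084 ≈ 0.2384

PAF ≈ 0.238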